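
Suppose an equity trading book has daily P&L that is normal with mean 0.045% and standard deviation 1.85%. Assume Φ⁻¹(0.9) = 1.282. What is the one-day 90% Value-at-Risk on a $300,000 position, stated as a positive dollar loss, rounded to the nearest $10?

VaR = −μ + z·σ = −(0.045%) + 1.282 × 1.85% = 2.327%.
On $300,000: 0.02327 × $300,000 = $6,981.

$6,980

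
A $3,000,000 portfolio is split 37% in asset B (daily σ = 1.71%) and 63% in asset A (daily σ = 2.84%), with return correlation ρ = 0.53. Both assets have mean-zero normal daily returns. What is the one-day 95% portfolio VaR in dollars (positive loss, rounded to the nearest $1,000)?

$108,000

σ_p² = 0.37²·1.71² + 0.63²·2.84² + 2·0.53·0.37·0.63·1.71·2.84 = 4.8015 (%²).
σ_p = √4.8015 = 2.191%.
At 95%, z = 1.645.
VaR = 1.645 × 2.191% = 3.604%; on $3,000,000 that is $108,120.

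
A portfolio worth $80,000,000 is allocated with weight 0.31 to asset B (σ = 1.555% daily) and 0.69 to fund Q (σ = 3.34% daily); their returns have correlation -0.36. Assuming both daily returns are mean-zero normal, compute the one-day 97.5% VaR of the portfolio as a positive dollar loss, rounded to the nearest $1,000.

$3,415,000

σ_p² = 0.31²·1.555² + 0.69²·3.34² + 2·-0.36·0.31·0.69·1.555·3.34 = 4.7437 (%²).
σ_p = √4.7437 = 2.178%.
At 97.5%, z = 1.960.
VaR = 1.960 × 2.178% = 4.269%; on $80,000,000 that is $3,415,200.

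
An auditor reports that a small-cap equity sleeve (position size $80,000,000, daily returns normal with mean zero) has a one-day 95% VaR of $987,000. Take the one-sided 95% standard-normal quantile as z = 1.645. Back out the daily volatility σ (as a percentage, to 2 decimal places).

VaR as a fraction: $987,000 / $80,000,000 = 1.234%.
σ = VaR / z = 1.234% / 1.645 = 0.750%.

0.75%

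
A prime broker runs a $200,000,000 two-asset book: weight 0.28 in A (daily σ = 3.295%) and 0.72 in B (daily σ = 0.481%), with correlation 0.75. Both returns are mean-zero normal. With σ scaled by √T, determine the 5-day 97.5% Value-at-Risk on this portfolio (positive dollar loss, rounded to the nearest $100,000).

σ_p = √(0.28²·3.295² + 0.72²·0.481² + 2·0.75·0.28·0.72·3.295·0.481) = 1.204%.
σ_{5d} = 1.204% × √5 = 2.692%.
z(97.5%) = 1.960.
VaR = 1.960 × 2.692% = 5.276%; on $200,000,000 that is $10,552,000.

$10,600,000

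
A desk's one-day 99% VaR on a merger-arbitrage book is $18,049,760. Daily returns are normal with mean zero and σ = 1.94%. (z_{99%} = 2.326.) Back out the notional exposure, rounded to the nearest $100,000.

VaR as a fraction of value: z·σ = 2.326 × 1.94% = 4.51244%.
Position = $18,049,760 / 0.0451244 = $400,000,000.

$400,000,000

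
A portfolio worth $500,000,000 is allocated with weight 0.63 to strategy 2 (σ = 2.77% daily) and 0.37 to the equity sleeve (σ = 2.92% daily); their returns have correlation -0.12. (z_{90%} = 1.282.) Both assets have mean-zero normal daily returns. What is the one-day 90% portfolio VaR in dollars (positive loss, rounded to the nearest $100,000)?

$12,400,000

σ_p² = 0.63²·2.77² + 0.37²·2.92² + 2·-0.12·0.63·0.37·2.77·2.92 = 3.7601 (%²).
σ_p = √3.7601 = 1.939%.
VaR = 1.282 × 1.939% = 2.486%; on $500,000,000 that is $12,430,000.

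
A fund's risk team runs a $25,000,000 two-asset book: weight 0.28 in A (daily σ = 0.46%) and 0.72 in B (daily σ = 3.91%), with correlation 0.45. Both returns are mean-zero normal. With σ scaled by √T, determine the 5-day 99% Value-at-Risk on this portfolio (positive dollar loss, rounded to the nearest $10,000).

σ_p = √(0.28²·0.46² + 0.72²·3.91² + 2·0.45·0.28·0.72·0.46·3.91) = 2.875%.
σ_{5d} = 2.875% × √5 = 6.429%.
z(99%) = 2.326.
VaR = 2.326 × 6.429% = 14.954%; on $25,000,000 that is $3,738,500.

$3,740,000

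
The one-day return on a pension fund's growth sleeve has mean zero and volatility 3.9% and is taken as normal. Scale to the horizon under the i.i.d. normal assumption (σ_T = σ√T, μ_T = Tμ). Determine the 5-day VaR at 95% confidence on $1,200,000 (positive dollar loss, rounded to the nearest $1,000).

$172,000

At 95%, z = 1.645.
σ_{5d} = 3.9% × √5 = 8.721%.
VaR = 1.645 × 8.721% = 14.346%.
On $1,200,000: 0.14346 × $1,200,000 = $172,152.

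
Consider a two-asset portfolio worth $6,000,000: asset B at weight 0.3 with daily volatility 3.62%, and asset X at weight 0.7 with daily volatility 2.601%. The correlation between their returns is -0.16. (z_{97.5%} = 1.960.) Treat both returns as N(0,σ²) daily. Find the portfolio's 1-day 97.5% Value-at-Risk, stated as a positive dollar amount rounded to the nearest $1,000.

$231,000

σ_p² = 0.3²·3.62² + 0.7²·2.601² + 2·-0.16·0.3·0.7·3.62·2.601 = 3.8616 (%²).
σ_p = √3.8616 = 1.965%.
VaR = 1.960 × 1.965% = 3.851%; on $6,000,000 that is $231,060.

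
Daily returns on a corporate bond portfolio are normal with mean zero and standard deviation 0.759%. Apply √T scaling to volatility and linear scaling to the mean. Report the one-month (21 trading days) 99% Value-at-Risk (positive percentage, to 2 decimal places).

8.09%

At 99%, z = 2.326.
σ_{21d} = 0.759% × √21 = 3.478%.
VaR = 2.326 × 3.478% = 8.090%.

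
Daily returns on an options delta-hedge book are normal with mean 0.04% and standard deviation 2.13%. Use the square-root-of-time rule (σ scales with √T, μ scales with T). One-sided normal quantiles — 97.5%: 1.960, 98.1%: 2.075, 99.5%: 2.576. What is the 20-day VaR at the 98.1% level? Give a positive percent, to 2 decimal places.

18.97%

σ_{20d} = 2.13% × √20 = 9.526%; μ_{20d} = 20 × 0.04% = 0.800%.
VaR = −(0.800%) + 2.075 × 9.526% = 18.966%.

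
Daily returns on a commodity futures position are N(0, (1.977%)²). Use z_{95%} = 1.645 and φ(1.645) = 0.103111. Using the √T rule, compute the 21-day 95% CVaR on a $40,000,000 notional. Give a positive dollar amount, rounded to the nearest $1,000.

$7,473,000

σ_{21d} = 1.977% × √21 = 9.060%.
ES multiplier = φ(z)/(1−α) = 0.103111/0.05 = 2.062.
ES = 9.060% × 2.062 = 18.682%; on $40,000,000: $7,472,800.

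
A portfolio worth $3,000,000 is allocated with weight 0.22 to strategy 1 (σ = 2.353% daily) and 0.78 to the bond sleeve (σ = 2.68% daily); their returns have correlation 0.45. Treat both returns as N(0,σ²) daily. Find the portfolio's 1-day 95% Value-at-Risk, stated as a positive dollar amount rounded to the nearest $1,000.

$117,000

σ_p² = 0.22²·2.353² + 0.78²·2.68² + 2·0.45·0.22·0.78·2.353·2.68 = 5.6116 (%²).
σ_p = √5.6116 = 2.369%.
At 95%, z = 1.645.
VaR = 1.645 × 2.369% = 3.897%; on $3,000,000 that is $116,910.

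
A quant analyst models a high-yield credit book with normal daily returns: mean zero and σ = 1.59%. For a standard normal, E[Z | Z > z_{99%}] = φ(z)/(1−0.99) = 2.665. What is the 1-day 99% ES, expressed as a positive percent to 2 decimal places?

4.24%

ES = 1.59% × 2.665 = 4.237%.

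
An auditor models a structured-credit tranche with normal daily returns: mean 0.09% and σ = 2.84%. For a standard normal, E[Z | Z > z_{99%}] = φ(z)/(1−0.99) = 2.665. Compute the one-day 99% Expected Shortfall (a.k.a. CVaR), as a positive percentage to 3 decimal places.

ES = −(0.09%) + 2.84% × 2.665 = 7.479%.

7.479%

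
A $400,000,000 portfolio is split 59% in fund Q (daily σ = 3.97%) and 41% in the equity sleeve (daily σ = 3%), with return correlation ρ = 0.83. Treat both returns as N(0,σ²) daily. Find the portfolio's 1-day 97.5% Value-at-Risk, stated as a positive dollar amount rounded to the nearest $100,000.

σ_p² = 0.59²·3.97² + 0.41²·3² + 2·0.83·0.59·0.41·3.97·3 = 11.7818 (%²).
σ_p = √11.7818 = 3.432%.
At 97.5%, z = 1.960.
VaR = 1.960 × 3.432% = 6.727%; on $400,000,000 that is $26,908,000.

$26,900,000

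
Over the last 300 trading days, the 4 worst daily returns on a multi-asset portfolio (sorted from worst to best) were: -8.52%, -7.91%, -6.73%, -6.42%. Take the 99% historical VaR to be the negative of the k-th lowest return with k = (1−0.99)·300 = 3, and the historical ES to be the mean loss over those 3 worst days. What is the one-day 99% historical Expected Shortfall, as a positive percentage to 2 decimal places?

The 3 worst returns sum to -23.16%.
ES = −(-23.16%) / 3 = 7.72%.

7.72%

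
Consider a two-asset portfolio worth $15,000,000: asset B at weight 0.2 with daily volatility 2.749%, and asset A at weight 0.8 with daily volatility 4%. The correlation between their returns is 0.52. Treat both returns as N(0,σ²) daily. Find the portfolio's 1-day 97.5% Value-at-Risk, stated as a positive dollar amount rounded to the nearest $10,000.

$1,030,000

σ_p² = 0.2²·2.749² + 0.8²·4² + 2·0.52·0.2·0.8·2.749·4 = 12.3720 (%²).
σ_p = √12.3720 = 3.517%.
At 97.5%, z = 1.960.
VaR = 1.960 × 3.517% = 6.893%; on $15,000,000 that is $1,033,950.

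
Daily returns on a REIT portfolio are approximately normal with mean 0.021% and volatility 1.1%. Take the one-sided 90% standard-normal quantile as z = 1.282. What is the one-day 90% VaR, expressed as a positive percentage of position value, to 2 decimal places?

1.39%

VaR = −μ + z·σ = −(0.021%) + 1.282 × 1.1% = 1.389%.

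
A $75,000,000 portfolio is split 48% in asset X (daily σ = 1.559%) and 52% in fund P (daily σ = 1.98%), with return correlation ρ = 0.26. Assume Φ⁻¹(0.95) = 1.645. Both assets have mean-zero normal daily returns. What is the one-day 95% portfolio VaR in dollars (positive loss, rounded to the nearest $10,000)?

σ_p² = 0.48²·1.559² + 0.52²·1.98² + 2·0.26·0.48·0.52·1.559·1.98 = 2.0207 (%²).
σ_p = √2.0207 = 1.422%.
VaR = 1.645 × 1.422% = 2.339%; on $75,000,000 that is $1,754,250.

$1,750,000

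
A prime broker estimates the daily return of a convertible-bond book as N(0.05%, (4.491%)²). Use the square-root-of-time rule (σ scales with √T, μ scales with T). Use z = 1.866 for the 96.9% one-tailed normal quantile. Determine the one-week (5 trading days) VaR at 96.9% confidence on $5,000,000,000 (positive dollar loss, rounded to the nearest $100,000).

$924,400,000

σ_{5d} = 4.491% × √5 = 10.042%; μ_{5d} = 5 × 0.05% = 0.250%.
VaR = −(0.250%) + 1.866 × 10.042% = 18.488%.
On $5,000,000,000: 0.18488 × $5,000,000,000 = $924,400,000.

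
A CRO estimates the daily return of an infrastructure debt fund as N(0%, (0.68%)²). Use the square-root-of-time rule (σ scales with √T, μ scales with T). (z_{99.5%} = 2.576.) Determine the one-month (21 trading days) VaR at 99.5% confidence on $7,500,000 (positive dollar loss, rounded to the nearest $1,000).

$602,000

σ_{21d} = 0.68% × √21 = 3.116%.
VaR = 2.576 × 3.116% = 8.027%.
On $7,500,000: 0.08027 × $7,500,000 = $602,025.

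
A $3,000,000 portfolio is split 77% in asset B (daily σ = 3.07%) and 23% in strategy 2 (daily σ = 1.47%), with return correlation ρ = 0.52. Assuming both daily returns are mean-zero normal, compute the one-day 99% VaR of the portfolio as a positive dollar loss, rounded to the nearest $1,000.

σ_p² = 0.77²·3.07² + 0.23²·1.47² + 2·0.52·0.77·0.23·3.07·1.47 = 6.5335 (%²).
σ_p = √6.5335 = 2.556%.
At 99%, z = 2.326.
VaR = 2.326 × 2.556% = 5.945%; on $3,000,000 that is $178,350.

$178,000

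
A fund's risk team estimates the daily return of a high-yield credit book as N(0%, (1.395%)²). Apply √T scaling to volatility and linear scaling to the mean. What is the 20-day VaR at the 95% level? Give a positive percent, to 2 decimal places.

At 95%, z = 1.645.
σ_{20d} = 1.395% × √20 = 6.239%.
VaR = 1.645 × 6.239% = 10.263%.

10.26%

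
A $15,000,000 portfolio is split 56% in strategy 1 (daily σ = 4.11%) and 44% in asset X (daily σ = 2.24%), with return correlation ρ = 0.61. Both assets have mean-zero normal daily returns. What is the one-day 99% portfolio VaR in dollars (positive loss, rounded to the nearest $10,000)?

σ_p² = 0.56²·4.11² + 0.44²·2.24² + 2·0.61·0.56·0.44·4.11·2.24 = 9.0363 (%²).
σ_p = √9.0363 = 3.006%.
At 99%, z = 2.326.
VaR = 2.326 × 3.006% = 6.992%; on $15,000,000 that is $1,048,800.

$1,050,000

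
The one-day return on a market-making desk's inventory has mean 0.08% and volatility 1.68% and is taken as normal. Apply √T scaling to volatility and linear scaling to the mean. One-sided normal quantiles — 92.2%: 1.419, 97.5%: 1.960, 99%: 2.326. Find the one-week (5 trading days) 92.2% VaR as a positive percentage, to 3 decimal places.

4.931%

σ_{5d} = 1.68% × √5 = 3.757%; μ_{5d} = 5 × 0.08% = 0.400%.
VaR = −(0.400%) + 1.419 × 3.757% = 4.931%.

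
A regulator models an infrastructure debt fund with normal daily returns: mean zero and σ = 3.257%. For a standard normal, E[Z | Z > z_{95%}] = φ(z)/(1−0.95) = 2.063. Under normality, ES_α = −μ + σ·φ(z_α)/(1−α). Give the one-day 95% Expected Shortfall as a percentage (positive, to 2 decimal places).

6.72%

ES = 3.257% × 2.063 = 6.719%.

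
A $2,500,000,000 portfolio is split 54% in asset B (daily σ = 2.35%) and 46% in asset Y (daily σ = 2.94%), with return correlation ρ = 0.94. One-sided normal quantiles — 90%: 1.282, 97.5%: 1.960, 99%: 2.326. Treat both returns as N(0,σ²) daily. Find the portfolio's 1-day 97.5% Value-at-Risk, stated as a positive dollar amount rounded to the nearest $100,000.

$126,500,000

σ_p² = 0.54²·2.35² + 0.46²·2.94² + 2·0.94·0.54·0.46·2.35·2.94 = 6.6658 (%²).
σ_p = √6.6658 = 2.582%.
VaR = 1.960 × 2.582% = 5.061%; on $2,500,000,000 that is $126,525,000.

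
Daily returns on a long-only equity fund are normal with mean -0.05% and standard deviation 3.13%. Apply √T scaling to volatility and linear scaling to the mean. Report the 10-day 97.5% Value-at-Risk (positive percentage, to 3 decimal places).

19.900%

At 97.5%, z = 1.960.
σ_{10d} = 3.13% × √10 = 9.898%; μ_{10d} = 10 × -0.05% = -0.500%.
VaR = −(-0.500%) + 1.960 × 9.898% = 19.900%.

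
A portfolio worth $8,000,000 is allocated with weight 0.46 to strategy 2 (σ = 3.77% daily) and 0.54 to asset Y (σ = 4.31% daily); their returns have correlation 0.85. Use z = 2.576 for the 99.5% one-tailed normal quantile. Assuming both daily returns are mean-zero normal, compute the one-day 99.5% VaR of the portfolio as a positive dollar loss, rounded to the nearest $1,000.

σ_p² = 0.46²·3.77² + 0.54²·4.31² + 2·0.85·0.46·0.54·3.77·4.31 = 15.2857 (%²).
σ_p = √15.2857 = 3.910%.
VaR = 2.576 × 3.910% = 10.072%; on $8,000,000 that is $805,760.

$806,000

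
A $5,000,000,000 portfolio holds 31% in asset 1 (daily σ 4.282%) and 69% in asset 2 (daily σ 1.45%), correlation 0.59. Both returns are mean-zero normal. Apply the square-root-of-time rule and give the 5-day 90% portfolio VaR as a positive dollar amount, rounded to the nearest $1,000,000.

σ_p = √(0.31²·4.282² + 0.69²·1.45² + 2·0.59·0.31·0.69·4.282·1.45) = 2.081%.
σ_{5d} = 2.081% × √5 = 4.653%.
z(90%) = 1.282.
VaR = 1.282 × 4.653% = 5.965%; on $5,000,000,000 that is $298,250,000.

$298,000,000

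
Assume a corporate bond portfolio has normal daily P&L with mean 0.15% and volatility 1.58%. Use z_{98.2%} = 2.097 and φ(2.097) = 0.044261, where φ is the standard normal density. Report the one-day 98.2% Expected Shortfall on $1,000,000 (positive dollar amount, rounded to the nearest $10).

$37,350

Tail multiplier: φ(z)/(1−α) = 0.044261 / 0.018 = 2.459.
ES = −(0.15%) + 1.58% × 2.459 = 3.735%.
On $1,000,000: 0.03735 × $1,000,000 = $37,350.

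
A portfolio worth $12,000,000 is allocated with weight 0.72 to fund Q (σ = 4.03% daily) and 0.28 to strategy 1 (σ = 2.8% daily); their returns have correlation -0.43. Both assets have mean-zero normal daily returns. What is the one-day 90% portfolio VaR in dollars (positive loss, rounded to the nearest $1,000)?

σ_p² = 0.72²·4.03² + 0.28²·2.8² + 2·-0.43·0.72·0.28·4.03·2.8 = 7.0776 (%²).
σ_p = √7.0776 = 2.660%.
At 90%, z = 1.282.
VaR = 1.282 × 2.660% = 3.410%; on $12,000,000 that is $409,200.

$409,000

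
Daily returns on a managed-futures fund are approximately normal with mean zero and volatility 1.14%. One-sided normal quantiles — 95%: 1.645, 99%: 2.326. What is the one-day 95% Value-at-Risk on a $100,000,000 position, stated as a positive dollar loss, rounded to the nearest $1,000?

VaR = z·σ = 1.645 × 1.14% = 1.875%.
On $100,000,000: 0.01875 × $100,000,000 = $1,875,000.

$1,875,000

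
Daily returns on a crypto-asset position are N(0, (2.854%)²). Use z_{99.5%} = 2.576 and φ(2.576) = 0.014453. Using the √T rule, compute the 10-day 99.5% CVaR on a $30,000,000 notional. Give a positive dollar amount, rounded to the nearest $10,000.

$7,830,000

σ_{10d} = 2.854% × √10 = 9.025%.
ES multiplier = φ(z)/(1−α) = 0.014453/0.005 = 2.891.
ES = 9.025% × 2.891 = 26.091%; on $30,000,000: $7,827,300.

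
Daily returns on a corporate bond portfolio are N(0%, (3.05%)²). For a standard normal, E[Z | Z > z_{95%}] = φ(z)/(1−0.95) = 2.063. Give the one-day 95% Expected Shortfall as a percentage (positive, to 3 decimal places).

6.292%

ES = 3.05% × 2.063 = 6.292%.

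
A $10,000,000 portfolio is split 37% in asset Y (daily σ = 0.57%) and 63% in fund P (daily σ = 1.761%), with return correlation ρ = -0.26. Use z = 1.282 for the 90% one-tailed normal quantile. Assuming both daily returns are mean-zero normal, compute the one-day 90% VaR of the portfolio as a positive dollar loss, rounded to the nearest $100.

σ_p² = 0.37²·0.57² + 0.63²·1.761² + 2·-0.26·0.37·0.63·0.57·1.761 = 1.1536 (%²).
σ_p = √1.1536 = 1.074%.
VaR = 1.282 × 1.074% = 1.377%; on $10,000,000 that is $137,700.

$137,700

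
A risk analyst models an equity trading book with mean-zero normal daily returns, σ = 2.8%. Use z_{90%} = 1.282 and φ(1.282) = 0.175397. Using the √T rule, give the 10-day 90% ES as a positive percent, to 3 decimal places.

15.530%

σ_{10d} = 2.8% × √10 = 8.854%.
ES multiplier = φ(z)/(1−α) = 0.175397/0.1 = 1.754.
ES = 8.854% × 1.754 = 15.530%.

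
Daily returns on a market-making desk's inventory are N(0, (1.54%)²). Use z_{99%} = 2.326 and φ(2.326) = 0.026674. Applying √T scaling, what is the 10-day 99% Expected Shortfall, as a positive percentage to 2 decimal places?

σ_{10d} = 1.54% × √10 = 4.870%.
ES multiplier = φ(z)/(1−α) = 0.026674/0.01 = 2.667.
ES = 4.870% × 2.667 = 12.988%.

12.99%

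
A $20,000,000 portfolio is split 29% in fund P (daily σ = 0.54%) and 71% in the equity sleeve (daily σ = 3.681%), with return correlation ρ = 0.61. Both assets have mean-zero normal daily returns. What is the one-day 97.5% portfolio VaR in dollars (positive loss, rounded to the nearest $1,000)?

$1,063,000

σ_p² = 0.29²·0.54² + 0.71²·3.681² + 2·0.61·0.29·0.71·0.54·3.681 = 7.3543 (%²).
σ_p = √7.3543 = 2.712%.
At 97.5%, z = 1.960.
VaR = 1.960 × 2.712% = 5.316%; on $20,000,000 that is $1,063,200.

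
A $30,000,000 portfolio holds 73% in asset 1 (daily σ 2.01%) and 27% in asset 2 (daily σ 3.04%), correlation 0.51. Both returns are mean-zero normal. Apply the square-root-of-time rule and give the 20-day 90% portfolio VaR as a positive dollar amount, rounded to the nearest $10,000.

σ_p = √(0.73²·2.01² + 0.27²·3.04² + 2·0.51·0.73·0.27·2.01·3.04) = 2.014%.
σ_{20d} = 2.014% × √20 = 9.007%.
z(90%) = 1.282.
VaR = 1.282 × 9.007% = 11.547%; on $30,000,000 that is $3,464,100.

$3,460,000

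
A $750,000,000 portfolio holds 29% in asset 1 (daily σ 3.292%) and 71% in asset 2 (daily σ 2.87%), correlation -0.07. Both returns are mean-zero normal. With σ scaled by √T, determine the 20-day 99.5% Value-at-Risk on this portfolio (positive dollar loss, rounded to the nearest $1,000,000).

$189,000,000

σ_p = √(0.29²·3.292² + 0.71²·2.87² + 2·-0.07·0.29·0.71·3.292·2.87) = 2.189%.
σ_{20d} = 2.189% × √20 = 9.790%.
z(99.5%) = 2.576.
VaR = 2.576 × 9.790% = 25.219%; on $750,000,000 that is $189,142,500.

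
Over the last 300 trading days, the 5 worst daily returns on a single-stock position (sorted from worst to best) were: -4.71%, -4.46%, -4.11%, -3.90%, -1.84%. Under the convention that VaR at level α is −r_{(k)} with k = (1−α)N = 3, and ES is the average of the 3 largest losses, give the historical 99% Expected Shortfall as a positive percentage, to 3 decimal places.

4.427%

The 3 worst returns sum to -13.28%.
ES = −(-13.28%) / 3 = 4.4266…% ≈ 4.427%.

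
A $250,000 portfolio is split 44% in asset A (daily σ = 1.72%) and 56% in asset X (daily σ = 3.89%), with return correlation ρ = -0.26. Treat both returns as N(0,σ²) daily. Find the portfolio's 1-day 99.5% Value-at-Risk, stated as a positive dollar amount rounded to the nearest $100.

σ_p² = 0.44²·1.72² + 0.56²·3.89² + 2·-0.26·0.44·0.56·1.72·3.89 = 4.4609 (%²).
σ_p = √4.4609 = 2.112%.
At 99.5%, z = 2.576.
VaR = 2.576 × 2.112% = 5.441%; on $250,000 that is $13,602.

$13,600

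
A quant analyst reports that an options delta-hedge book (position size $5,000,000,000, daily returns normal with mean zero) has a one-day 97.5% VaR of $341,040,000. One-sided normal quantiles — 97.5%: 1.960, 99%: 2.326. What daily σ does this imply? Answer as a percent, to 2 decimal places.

VaR as a fraction: $341,040,000 / $5,000,000,000 = 6.821%.
σ = VaR / z = 6.821% / 1.960 = 3.480%.

3.48%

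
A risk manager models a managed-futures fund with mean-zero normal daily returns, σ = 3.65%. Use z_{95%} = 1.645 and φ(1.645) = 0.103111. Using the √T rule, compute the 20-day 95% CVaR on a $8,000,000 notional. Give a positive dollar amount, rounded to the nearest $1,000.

σ_{20d} = 3.65% × √20 = 16.323%.
ES multiplier = φ(z)/(1−α) = 0.103111/0.05 = 2.062.
ES = 16.323% × 2.062 = 33.658%; on $8,000,000: $2,692,640.

$2,693,000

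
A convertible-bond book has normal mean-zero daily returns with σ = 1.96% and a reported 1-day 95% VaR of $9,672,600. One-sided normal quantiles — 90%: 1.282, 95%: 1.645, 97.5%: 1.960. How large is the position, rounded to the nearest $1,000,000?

VaR as a fraction of value: z·σ = 1.645 × 1.96% = 3.2242%.
Position = $9,672,600 / 0.032242 = $300,000,000.

$300,000,000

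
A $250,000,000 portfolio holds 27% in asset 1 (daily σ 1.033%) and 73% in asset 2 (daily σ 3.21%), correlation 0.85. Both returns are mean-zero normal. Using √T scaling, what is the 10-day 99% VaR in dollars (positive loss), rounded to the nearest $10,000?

$47,530,000

σ_p = √(0.27²·1.033² + 0.73²·3.21² + 2·0.85·0.27·0.73·1.033·3.21) = 2.585%.
σ_{10d} = 2.585% × √10 = 8.174%.
z(99%) = 2.326.
VaR = 2.326 × 8.174% = 19.013%; on $250,000,000 that is $47,532,500.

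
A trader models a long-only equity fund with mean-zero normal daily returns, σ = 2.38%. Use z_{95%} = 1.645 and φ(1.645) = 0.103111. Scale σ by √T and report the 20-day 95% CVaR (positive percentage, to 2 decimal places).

σ_{20d} = 2.38% × √20 = 10.644%.
ES multiplier = φ(z)/(1−α) = 0.103111/0.05 = 2.062.
ES = 10.644% × 2.062 = 21.948%.

21.95%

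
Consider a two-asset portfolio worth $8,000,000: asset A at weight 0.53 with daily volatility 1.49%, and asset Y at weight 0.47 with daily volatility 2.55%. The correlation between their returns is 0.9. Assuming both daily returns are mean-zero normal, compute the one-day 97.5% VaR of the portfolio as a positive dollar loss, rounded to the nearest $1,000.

σ_p² = 0.53²·1.49² + 0.47²·2.55² + 2·0.9·0.53·0.47·1.49·2.55 = 3.7636 (%²).
σ_p = √3.7636 = 1.940%.
At 97.5%, z = 1.960.
VaR = 1.960 × 1.940% = 3.802%; on $8,000,000 that is $304,160.

$304,000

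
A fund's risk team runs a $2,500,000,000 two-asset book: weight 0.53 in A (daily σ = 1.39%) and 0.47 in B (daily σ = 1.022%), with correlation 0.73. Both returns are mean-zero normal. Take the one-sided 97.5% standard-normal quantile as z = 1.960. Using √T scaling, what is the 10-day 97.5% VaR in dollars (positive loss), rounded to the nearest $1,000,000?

$176,000,000

σ_p = √(0.53²·1.39² + 0.47²·1.022² + 2·0.73·0.53·0.47·1.39·1.022) = 1.136%.
σ_{10d} = 1.136% × √10 = 3.592%.
VaR = 1.960 × 3.592% = 7.040%; on $2,500,000,000 that is $176,000,000.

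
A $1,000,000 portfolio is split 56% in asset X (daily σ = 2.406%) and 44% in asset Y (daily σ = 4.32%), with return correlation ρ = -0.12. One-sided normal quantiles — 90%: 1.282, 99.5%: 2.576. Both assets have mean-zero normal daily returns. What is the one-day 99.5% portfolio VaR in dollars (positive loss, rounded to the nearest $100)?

σ_p² = 0.56²·2.406² + 0.44²·4.32² + 2·-0.12·0.56·0.44·2.406·4.32 = 4.8138 (%²).
σ_p = √4.8138 = 2.194%.
VaR = 2.576 × 2.194% = 5.652%; on $1,000,000 that is $56,520.

$56,500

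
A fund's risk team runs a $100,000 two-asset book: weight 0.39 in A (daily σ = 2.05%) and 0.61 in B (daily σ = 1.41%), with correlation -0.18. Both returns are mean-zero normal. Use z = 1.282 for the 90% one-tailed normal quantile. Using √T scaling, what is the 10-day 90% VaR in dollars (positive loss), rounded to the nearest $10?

$4,310

σ_p = √(0.39²·2.05² + 0.61²·1.41² + 2·-0.18·0.39·0.61·2.05·1.41) = 1.064%.
σ_{10d} = 1.064% × √10 = 3.365%.
VaR = 1.282 × 3.365% = 4.314%; on $100,000 that is $4,314.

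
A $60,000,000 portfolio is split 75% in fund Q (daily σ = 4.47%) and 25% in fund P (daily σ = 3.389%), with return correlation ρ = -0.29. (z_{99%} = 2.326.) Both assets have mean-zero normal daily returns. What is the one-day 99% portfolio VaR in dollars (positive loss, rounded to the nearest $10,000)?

$4,480,000

σ_p² = 0.75²·4.47² + 0.25²·3.389² + 2·-0.29·0.75·0.25·4.47·3.389 = 10.3097 (%²).
σ_p = √10.3097 = 3.211%.
VaR = 2.326 × 3.211% = 7.469%; on $60,000,000 that is $4,481,400.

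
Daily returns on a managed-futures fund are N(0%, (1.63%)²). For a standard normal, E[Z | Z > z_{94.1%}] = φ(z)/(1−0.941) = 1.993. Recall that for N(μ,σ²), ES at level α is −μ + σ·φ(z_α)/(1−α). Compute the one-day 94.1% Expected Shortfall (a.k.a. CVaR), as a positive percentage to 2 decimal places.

ES = 1.63% × 1.993 = 3.249%.

3.25%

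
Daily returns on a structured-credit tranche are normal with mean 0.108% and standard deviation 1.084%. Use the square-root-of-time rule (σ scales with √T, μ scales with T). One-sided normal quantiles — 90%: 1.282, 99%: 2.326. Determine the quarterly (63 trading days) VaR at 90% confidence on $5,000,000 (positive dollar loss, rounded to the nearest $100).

σ_{63d} = 1.084% × √63 = 8.604%; μ_{63d} = 63 × 0.108% = 6.804%.
VaR = −(6.804%) + 1.282 × 8.604% = 4.226%.
On $5,000,000: 0.04226 × $5,000,000 = $211,300.

$211,300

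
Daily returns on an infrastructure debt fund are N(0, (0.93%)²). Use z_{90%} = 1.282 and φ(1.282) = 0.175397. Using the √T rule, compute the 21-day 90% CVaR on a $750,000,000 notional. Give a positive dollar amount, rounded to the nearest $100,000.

$56,100,000

σ_{21d} = 0.93% × √21 = 4.262%.
ES multiplier = φ(z)/(1−α) = 0.175397/0.1 = 1.754.
ES = 4.262% × 1.754 = 7.476%; on $750,000,000: $56,070,000.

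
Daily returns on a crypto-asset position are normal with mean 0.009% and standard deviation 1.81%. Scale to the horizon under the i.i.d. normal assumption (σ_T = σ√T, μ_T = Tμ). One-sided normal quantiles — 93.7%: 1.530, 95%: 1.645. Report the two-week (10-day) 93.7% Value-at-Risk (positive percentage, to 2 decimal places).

σ_{10d} = 1.81% × √10 = 5.724%; μ_{10d} = 10 × 0.009% = 0.090%.
VaR = −(0.090%) + 1.530 × 5.724% = 8.668%.

8.67%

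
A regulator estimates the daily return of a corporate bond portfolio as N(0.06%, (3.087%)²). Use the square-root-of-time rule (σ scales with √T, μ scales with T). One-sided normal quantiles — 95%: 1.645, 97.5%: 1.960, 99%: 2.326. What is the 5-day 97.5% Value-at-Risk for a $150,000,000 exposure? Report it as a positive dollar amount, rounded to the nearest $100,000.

$19,800,000

σ_{5d} = 3.087% × √5 = 6.903%; μ_{5d} = 5 × 0.06% = 0.300%.
VaR = −(0.300%) + 1.960 × 6.903% = 13.230%.
On $150,000,000: 0.13230 × $150,000,000 = $19,845,000.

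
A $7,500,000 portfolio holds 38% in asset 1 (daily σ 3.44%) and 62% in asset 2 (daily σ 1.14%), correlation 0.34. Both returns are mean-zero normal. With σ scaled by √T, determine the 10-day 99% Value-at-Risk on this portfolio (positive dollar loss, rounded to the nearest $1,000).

σ_p = √(0.38²·3.44² + 0.62²·1.14² + 2·0.34·0.38·0.62·3.44·1.14) = 1.684%.
σ_{10d} = 1.684% × √10 = 5.325%.
z(99%) = 2.326.
VaR = 2.326 × 5.325% = 12.386%; on $7,500,000 that is $928,950.

$929,000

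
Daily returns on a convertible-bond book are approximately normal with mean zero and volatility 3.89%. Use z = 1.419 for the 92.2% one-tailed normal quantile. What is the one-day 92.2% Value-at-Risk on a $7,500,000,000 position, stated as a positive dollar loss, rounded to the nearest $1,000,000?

$414,000,000

VaR = z·σ = 1.419 × 3.89% = 5.520%.
On $7,500,000,000: 0.05520 × $7,500,000,000 = $414,000,000.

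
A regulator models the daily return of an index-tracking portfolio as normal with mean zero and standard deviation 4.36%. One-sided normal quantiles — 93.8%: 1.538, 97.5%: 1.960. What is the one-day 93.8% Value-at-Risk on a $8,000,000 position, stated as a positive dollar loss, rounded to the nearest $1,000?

VaR = z·σ = 1.538 × 4.36% = 6.706%.
On $8,000,000: 0.06706 × $8,000,000 = $536,480.

$536,000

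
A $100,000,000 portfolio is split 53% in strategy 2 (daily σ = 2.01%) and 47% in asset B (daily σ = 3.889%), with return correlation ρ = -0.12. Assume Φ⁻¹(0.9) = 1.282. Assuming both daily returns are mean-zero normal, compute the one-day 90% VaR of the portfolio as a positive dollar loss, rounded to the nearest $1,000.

$2,567,000

σ_p² = 0.53²·2.01² + 0.47²·3.889² + 2·-0.12·0.53·0.47·2.01·3.889 = 4.0085 (%²).
σ_p = √4.0085 = 2.002%.
VaR = 1.282 × 2.002% = 2.567%; on $100,000,000 that is $2,567,000.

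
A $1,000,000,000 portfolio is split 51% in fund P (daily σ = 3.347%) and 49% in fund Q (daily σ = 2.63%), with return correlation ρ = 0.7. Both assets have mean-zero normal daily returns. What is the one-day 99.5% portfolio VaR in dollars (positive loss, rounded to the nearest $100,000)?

$71,300,000

σ_p² = 0.51²·3.347² + 0.49²·2.63² + 2·0.7·0.51·0.49·3.347·2.63 = 7.6542 (%²).
σ_p = √7.6542 = 2.767%.
At 99.5%, z = 2.576.
VaR = 2.576 × 2.767% = 7.128%; on $1,000,000,000 that is $71,280,000.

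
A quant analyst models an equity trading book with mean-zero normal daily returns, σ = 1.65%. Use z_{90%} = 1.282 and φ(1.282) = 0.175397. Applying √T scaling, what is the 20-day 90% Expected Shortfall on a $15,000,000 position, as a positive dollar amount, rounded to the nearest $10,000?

σ_{20d} = 1.65% × √20 = 7.379%.
ES multiplier = φ(z)/(1−α) = 0.175397/0.1 = 1.754.
ES = 7.379% × 1.754 = 12.943%; on $15,000,000: $1,941,450.

$1,940,000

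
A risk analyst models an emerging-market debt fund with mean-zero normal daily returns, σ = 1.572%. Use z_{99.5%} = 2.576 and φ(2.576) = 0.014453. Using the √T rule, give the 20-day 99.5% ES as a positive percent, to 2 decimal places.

20.32%

σ_{20d} = 1.572% × √20 = 7.030%.
ES multiplier = φ(z)/(1−α) = 0.014453/0.005 = 2.891.
ES = 7.030% × 2.891 = 20.324%.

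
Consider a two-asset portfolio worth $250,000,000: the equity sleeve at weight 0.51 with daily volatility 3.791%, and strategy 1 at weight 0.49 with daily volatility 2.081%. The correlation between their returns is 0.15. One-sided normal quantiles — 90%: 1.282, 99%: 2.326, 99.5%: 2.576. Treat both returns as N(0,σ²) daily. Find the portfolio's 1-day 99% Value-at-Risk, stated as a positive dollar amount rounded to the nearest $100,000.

$13,500,000

σ_p² = 0.51²·3.791² + 0.49²·2.081² + 2·0.15·0.51·0.49·3.791·2.081 = 5.3693 (%²).
σ_p = √5.3693 = 2.317%.
VaR = 2.326 × 2.317% = 5.389%; on $250,000,000 that is $13,472,500.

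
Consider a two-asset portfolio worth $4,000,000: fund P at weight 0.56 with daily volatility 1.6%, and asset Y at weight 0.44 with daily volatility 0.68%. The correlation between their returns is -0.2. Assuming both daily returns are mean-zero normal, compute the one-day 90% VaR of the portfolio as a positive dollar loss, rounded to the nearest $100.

σ_p² = 0.56²·1.6² + 0.44²·0.68² + 2·-0.2·0.56·0.44·1.6·0.68 = 0.7851 (%²).
σ_p = √0.7851 = 0.886%.
At 90%, z = 1.282.
VaR = 1.282 × 0.886% = 1.136%; on $4,000,000 that is $45,440.

$45,400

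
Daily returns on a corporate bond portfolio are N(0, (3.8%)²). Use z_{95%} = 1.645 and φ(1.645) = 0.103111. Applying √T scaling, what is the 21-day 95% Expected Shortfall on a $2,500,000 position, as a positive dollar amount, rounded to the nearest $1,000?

σ_{21d} = 3.8% × √21 = 17.414%.
ES multiplier = φ(z)/(1−α) = 0.103111/0.05 = 2.062.
ES = 17.414% × 2.062 = 35.908%; on $2,500,000: $897,700.

$898,000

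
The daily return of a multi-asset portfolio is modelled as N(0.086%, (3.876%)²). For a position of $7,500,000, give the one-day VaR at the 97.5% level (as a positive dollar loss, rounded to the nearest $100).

$563,300

At 97.5% one-sided, z = 1.960.
VaR = −μ + z·σ = −(0.086%) + 1.960 × 3.876% = 7.511%.
On $7,500,000: 0.07511 × $7,500,000 = $563,325.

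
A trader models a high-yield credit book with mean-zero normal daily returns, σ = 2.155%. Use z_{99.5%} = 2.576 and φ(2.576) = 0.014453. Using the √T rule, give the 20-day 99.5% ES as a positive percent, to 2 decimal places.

27.86%

σ_{20d} = 2.155% × √20 = 9.637%.
ES multiplier = φ(z)/(1−α) = 0.014453/0.005 = 2.891.
ES = 9.637% × 2.891 = 27.861%.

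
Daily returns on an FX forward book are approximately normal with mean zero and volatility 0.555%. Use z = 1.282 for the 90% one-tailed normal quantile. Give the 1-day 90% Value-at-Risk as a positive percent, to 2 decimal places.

0.71%

VaR = z·σ = 1.282 × 0.555% = 0.712%.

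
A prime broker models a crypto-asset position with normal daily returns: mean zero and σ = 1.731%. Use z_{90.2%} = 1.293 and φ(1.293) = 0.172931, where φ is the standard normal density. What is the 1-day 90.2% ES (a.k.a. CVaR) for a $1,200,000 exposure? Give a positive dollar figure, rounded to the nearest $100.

Tail multiplier: φ(z)/(1−α) = 0.172931 / 0.098 = 1.765.
ES = 1.731% × 1.765 = 3.055%.
On $1,200,000: 0.03055 × $1,200,000 = $36,660.

$36,700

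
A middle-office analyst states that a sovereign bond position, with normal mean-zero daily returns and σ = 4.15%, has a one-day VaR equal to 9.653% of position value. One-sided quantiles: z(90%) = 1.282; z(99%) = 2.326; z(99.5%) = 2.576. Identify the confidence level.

99%

Implied z = VaR/σ = 9.653 / 4.15 = 2.326.
This matches z(99%) = 2.326.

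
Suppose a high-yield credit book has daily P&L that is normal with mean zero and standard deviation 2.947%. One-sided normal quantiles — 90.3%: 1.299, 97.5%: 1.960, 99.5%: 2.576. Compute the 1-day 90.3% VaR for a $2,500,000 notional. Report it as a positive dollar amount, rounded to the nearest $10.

$95,700

VaR = z·σ = 1.299 × 2.947% = 3.828%.
On $2,500,000: 0.03828 × $2,500,000 = $95,700.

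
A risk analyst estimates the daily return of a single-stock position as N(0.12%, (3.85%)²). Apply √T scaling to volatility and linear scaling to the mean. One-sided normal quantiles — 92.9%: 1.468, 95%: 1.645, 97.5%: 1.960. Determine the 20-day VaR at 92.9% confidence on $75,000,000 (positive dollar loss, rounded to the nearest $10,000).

$17,160,000

σ_{20d} = 3.85% × √20 = 17.218%; μ_{20d} = 20 × 0.12% = 2.400%.
VaR = −(2.400%) + 1.468 × 17.218% = 22.876%.
On $75,000,000: 0.22876 × $75,000,000 = $17,157,000.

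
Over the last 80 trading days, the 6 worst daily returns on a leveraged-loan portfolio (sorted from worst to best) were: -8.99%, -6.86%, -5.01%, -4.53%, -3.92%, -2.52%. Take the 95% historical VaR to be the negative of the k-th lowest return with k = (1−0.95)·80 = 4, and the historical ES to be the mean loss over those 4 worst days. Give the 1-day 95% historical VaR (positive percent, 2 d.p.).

4.53%

k = 4; the 4th lowest return is -4.53%, so VaR = 4.53%.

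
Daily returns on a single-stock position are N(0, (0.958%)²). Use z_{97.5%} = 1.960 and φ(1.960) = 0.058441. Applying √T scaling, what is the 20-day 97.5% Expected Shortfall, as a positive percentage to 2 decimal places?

10.02%

σ_{20d} = 0.958% × √20 = 4.284%.
ES multiplier = φ(z)/(1−α) = 0.058441/0.025 = 2.338.
ES = 4.284% × 2.338 = 10.016%.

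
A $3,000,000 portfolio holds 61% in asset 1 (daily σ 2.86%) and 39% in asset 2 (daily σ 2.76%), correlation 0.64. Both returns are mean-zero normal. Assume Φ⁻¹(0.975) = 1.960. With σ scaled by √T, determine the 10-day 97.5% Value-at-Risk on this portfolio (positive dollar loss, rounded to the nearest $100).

$477,900

σ_p = √(0.61²·2.86² + 0.39²·2.76² + 2·0.64·0.61·0.39·2.86·2.76) = 2.570%.
σ_{10d} = 2.570% × √10 = 8.127%.
VaR = 1.960 × 8.127% = 15.929%; on $3,000,000 that is $477,870.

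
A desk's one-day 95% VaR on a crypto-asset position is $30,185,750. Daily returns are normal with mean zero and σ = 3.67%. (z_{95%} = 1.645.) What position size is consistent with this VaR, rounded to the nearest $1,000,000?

VaR as a fraction of value: z·σ = 1.645 × 3.67% = 6.03715%.
Position = $30,185,750 / 0.0603715 = $500,000,000.

$500,000,000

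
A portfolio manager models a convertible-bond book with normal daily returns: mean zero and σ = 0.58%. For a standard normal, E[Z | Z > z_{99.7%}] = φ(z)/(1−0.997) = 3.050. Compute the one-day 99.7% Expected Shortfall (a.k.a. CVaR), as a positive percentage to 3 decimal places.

1.769%

ES = 0.58% × 3.050 = 1.769%.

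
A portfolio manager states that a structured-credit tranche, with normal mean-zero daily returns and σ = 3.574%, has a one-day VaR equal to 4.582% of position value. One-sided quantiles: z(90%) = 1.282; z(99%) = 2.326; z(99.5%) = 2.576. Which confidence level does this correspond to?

Implied z = VaR/σ = 4.582 / 3.574 = 1.282.
This matches z(90%) = 1.282.

90%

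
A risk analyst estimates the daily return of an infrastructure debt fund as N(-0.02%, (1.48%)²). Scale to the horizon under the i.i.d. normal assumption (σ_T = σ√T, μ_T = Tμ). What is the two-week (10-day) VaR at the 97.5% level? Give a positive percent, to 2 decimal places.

At 97.5%, z = 1.960.
σ_{10d} = 1.48% × √10 = 4.680%; μ_{10d} = 10 × -0.02% = -0.200%.
VaR = −(-0.200%) + 1.960 × 4.680% = 9.373%.

9.37%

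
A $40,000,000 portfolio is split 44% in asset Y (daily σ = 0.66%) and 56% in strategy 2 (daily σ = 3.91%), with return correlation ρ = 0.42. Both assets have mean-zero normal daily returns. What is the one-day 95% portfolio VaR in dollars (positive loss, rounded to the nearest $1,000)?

σ_p² = 0.44²·0.66² + 0.56²·3.91² + 2·0.42·0.44·0.56·0.66·3.91 = 5.4128 (%²).
σ_p = √5.4128 = 2.327%.
At 95%, z = 1.645.
VaR = 1.645 × 2.327% = 3.828%; on $40,000,000 that is $1,531,200.

$1,531,000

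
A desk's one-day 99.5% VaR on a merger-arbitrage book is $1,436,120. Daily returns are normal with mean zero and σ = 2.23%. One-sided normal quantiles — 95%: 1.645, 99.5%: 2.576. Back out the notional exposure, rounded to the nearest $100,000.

$25,000,000

VaR as a fraction of value: z·σ = 2.576 × 2.23% = 5.74448%.
Position = $1,436,120 / 0.0574448 = $25,000,000.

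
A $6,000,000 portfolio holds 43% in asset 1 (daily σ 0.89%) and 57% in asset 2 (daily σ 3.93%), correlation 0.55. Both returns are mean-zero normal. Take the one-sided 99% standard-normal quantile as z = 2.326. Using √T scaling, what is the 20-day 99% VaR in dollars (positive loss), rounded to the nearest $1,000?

σ_p = √(0.43²·0.89² + 0.57²·3.93² + 2·0.55·0.43·0.57·0.89·3.93) = 2.471%.
σ_{20d} = 2.471% × √20 = 11.051%.
VaR = 2.326 × 11.051% = 25.705%; on $6,000,000 that is $1,542,300.

$1,542,000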